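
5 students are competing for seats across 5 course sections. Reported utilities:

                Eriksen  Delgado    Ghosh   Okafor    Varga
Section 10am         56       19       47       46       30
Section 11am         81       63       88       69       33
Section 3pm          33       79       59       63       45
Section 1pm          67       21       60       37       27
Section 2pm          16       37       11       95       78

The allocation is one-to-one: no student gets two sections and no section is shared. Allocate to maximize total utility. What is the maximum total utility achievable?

Treat this as an assignment problem: match each student to one section.
Optimal: Eriksen→Section 1pm (67 points), Delgado→Section 3pm (79 points), Ghosh→Section 11am (88 points), Okafor→Section 2pm (95 points), Varga→Section 10am (30 points) — total 67+79+88+95+30 = 359 points.

Maximum total: 359 points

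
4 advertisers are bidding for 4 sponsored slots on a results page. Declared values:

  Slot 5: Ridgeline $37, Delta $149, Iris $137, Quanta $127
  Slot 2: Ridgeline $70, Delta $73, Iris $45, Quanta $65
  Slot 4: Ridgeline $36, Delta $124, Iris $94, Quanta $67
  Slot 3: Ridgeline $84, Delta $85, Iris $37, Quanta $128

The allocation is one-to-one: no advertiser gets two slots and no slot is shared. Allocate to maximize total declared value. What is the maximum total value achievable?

Max total: $459

Optimal: Ridgeline→Slot 2 ($70), Delta→Slot 4 ($124), Iris→Slot 5 ($137), Quanta→Slot 3 ($128) — total 70+124+137+128 = $459.
Row-greedy (each advertiser in turn takes its best remaining slot) gives $392, worse by 67.
Swapping Iris↔Quanta (Iris→Slot 3 $37, Quanta→Slot 5 $127) loses 101.
Checked against all permutations: $459 is optimal.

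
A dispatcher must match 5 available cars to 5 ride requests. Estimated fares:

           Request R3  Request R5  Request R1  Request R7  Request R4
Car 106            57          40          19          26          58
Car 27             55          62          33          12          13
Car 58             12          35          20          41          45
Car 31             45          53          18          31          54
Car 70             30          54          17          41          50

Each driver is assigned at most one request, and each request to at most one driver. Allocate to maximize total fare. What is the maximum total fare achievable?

Optimal: Car 106→Request R3 ($57), Car 27→Request R1 ($33), Car 58→Request R7 ($41), Car 31→Request R4 ($54), Car 70→Request R5 ($54) — total 57+33+41+54+54 = $239.
Max-entry greedy (repeatedly take the single best remaining cell) gives $223, worse by 16.
Next-best assignment: Car 106→Request R3, Car 27→Request R5, Car 58→Request R1, Car 31→Request R4, Car 70→Request R7 = $234.
Checked against all permutations: $239 is optimal.

Maximum total: $239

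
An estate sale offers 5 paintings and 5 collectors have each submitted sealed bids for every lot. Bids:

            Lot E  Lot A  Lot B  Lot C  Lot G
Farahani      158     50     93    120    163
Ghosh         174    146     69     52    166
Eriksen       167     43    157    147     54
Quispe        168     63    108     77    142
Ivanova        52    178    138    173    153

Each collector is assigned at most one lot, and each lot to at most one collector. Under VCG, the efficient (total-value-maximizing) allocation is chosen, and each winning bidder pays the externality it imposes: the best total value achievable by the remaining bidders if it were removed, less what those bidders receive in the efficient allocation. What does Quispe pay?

Efficient allocation: Farahani→Lot G ($163), Ghosh→Lot A ($146), Eriksen→Lot B ($157), Quispe→Lot E ($168), Ivanova→Lot C ($173); total welfare W = $807.
Quispe receives Lot E at value $168, so the others get W − 168 = $639.
Without Quispe: best allocation of the remaining 4 bidders over all 5 lots is Farahani→Lot G ($163), Ghosh→Lot E ($174), Eriksen→Lot B ($157), Ivanova→Lot A ($178), total $672.
VCG payment = (others' best without Quispe) − (others' welfare with Quispe) = 672 − 639 = $33.

Quispe pays $33.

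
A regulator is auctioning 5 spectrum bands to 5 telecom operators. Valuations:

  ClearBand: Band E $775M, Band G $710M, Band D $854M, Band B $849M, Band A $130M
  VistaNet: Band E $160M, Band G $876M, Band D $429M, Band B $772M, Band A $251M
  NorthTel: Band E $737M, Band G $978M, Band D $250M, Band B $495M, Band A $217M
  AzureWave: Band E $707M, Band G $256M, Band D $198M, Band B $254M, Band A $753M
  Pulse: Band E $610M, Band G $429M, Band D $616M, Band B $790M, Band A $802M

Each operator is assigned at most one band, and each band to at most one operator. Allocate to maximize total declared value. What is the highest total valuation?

Optimal: ClearBand→Band D ($854M), VistaNet→Band B ($772M), NorthTel→Band G ($978M), AzureWave→Band E ($707M), Pulse→Band A ($802M) — total 854+772+978+707+802 = $4113M.
No other one-to-one assignment exceeds $4113M.

Max total: $4113M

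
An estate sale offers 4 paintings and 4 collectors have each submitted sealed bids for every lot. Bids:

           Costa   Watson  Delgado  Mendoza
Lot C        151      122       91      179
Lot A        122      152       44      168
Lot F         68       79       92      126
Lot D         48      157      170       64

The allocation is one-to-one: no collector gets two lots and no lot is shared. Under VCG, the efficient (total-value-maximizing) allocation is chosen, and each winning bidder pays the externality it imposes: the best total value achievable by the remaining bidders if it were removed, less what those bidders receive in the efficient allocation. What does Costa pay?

Costa pays $53.

Efficient allocation: Costa→Lot C ($151), Watson→Lot A ($152), Delgado→Lot D ($170), Mendoza→Lot F ($126); total welfare W = $599.
Costa receives Lot C at value $151, so the others get W − 151 = $448.
Without Costa: best allocation of the remaining 3 bidders over all 4 lots is Watson→Lot A ($152), Delgado→Lot D ($170), Mendoza→Lot C ($179), total $501.
VCG payment = (others' best without Costa) − (others' welfare with Costa) = 501 − 448 = $53.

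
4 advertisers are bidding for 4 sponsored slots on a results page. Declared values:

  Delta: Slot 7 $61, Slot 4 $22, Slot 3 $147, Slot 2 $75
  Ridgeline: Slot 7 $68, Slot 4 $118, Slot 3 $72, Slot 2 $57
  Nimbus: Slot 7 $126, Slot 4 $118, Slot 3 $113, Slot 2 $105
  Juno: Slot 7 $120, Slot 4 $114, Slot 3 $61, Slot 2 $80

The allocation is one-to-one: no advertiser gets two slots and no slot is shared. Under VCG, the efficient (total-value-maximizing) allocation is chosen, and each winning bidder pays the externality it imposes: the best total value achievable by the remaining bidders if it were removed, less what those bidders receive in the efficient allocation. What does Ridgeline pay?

Ridgeline pays $15.

Efficient allocation: Delta→Slot 3 ($147), Ridgeline→Slot 4 ($118), Nimbus→Slot 2 ($105), Juno→Slot 7 ($120); total welfare W = $490.
Ridgeline receives Slot 4 at value $118, so the others get W − 118 = $372.
Without Ridgeline: best allocation of the remaining 3 bidders over all 4 slots is Delta→Slot 3 ($147), Nimbus→Slot 7 ($126), Juno→Slot 4 ($114), total $387.
VCG payment = (others' best without Ridgeline) − (others' welfare with Ridgeline) = 387 − 372 = $15.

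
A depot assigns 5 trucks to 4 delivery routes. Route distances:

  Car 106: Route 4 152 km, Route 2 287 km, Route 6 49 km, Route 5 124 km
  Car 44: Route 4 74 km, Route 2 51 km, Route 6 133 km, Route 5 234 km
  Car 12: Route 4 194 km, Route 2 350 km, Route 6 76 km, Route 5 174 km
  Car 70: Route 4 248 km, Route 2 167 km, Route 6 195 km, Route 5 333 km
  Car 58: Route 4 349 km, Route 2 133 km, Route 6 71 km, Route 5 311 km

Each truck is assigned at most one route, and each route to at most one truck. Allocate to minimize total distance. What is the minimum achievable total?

This is the linear assignment problem.
Optimal: Car 44→Route 4 (74 km), Car 58→Route 2 (133 km), Car 12→Route 6 (76 km), Car 106→Route 5 (124 km) — total 74+133+76+124 = 407 km.
Column-greedy (each route in turn goes to its cheapest remaining truck) gives 430 km, worse by 23.
Next-best assignment: Car 44→Route 4, Car 58→Route 2, Car 106→Route 6, Car 12→Route 5 = 430 km.
Swapping Car 12↔Car 44 (Car 12→Route 4 194 km, Car 44→Route 6 133 km) adds 177.

Minimum total: 407 km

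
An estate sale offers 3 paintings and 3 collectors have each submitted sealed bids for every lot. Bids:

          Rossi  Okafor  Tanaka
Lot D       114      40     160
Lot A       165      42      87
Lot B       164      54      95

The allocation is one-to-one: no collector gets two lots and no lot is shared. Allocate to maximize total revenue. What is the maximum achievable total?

Max total: $379

Optimal: Rossi→Lot A ($165), Okafor→Lot B ($54), Tanaka→Lot D ($160) — total 165+54+160 = $379.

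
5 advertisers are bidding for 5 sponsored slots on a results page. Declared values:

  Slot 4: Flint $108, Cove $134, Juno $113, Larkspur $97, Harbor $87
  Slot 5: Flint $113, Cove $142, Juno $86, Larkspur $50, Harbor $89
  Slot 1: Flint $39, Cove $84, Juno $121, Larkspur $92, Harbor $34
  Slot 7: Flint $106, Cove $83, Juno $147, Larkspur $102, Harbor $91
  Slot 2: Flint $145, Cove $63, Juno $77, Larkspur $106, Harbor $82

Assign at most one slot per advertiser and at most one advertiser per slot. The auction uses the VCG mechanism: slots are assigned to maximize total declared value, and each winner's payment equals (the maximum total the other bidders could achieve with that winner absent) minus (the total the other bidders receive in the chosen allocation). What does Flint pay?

Flint pays $14.

Efficient allocation: Flint→Slot 2 ($145), Cove→Slot 5 ($142), Juno→Slot 7 ($147), Larkspur→Slot 1 ($92), Harbor→Slot 4 ($87); total welfare W = $613.
Flint receives Slot 2 at value $145, so the others get W − 145 = $468.
Without Flint: best allocation of the remaining 4 bidders over all 5 slots is Cove→Slot 5 ($142), Juno→Slot 7 ($147), Larkspur→Slot 2 ($106), Harbor→Slot 4 ($87), total $482.
VCG payment = (others' best without Flint) − (others' welfare with Flint) = 482 − 468 = $14.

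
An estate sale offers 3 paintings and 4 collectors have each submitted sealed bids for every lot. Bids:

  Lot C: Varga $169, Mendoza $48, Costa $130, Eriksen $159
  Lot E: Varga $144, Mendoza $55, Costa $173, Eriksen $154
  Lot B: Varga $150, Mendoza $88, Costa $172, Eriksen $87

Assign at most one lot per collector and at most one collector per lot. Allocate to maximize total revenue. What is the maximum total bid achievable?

Maximum total: $495

Optimal: Varga→Lot C ($169), Eriksen→Lot E ($154), Costa→Lot B ($172) — total 169+154+172 = $495.
Max-entry greedy (repeatedly take the single best remaining cell) gives $430, worse by 65.
Next-best assignment: Eriksen→Lot C, Costa→Lot E, Varga→Lot B = $482.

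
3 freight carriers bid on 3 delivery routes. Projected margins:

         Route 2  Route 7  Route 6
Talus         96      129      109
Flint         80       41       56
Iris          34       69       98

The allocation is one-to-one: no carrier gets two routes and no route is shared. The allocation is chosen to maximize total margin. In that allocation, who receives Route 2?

This is a one-to-one assignment (maximum-weight bipartite matching).
Optimal: Talus→Route 7 ($129k), Flint→Route 2 ($80k), Iris→Route 6 ($98k) — total 129+80+98 = $307k.
Column-greedy (each route in turn goes to its best remaining carrier) gives $221k, worse by 86.

Flint receives Route 2.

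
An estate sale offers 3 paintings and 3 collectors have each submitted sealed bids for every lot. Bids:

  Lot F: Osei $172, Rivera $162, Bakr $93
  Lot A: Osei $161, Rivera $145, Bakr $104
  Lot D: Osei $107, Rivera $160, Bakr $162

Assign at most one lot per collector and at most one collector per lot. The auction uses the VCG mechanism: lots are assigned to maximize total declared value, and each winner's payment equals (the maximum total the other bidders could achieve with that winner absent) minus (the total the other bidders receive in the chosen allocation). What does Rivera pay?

Efficient allocation: Osei→Lot A ($161), Rivera→Lot F ($162), Bakr→Lot D ($162); total welfare W = $485.
Rivera receives Lot F at value $162, so the others get W − 162 = $323.
Without Rivera: best allocation of the remaining 2 bidders over all 3 lots is Osei→Lot F ($172), Bakr→Lot D ($162), total $334.
VCG payment = (others' best without Rivera) − (others' welfare with Rivera) = 334 − 323 = $11.

Rivera pays $11.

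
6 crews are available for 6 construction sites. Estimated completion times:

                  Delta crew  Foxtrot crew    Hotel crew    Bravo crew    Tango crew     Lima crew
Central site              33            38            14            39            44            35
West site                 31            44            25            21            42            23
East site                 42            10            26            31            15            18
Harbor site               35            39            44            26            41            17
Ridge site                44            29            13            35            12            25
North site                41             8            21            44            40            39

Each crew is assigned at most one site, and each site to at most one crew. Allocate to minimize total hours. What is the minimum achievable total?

This is the linear assignment problem.
Optimal: Delta crew→Central site (33 hours), Foxtrot crew→North site (8 hours), Hotel crew→Ridge site (13 hours), Bravo crew→West site (21 hours), Tango crew→East site (15 hours), Lima crew→Harbor site (17 hours) — total 33+8+13+21+15+17 = 107 hours.

Min total: 107 hours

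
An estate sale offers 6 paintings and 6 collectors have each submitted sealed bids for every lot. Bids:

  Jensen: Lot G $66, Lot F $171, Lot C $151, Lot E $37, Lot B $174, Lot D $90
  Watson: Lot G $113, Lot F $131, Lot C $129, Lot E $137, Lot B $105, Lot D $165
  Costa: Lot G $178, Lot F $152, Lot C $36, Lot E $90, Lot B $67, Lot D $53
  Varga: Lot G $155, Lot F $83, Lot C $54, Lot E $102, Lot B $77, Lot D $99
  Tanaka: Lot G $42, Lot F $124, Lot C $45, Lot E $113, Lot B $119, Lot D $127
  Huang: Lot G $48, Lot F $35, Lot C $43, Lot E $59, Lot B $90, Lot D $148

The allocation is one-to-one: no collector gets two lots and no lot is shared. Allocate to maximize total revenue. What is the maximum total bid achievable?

Treat this as an assignment problem: match each collector to one lot.
Optimal: Jensen→Lot B ($174), Watson→Lot C ($129), Costa→Lot F ($152), Varga→Lot G ($155), Tanaka→Lot E ($113), Huang→Lot D ($148) — total 174+129+152+155+113+148 = $871.
Row-greedy (each collector in turn takes its best remaining lot) gives $786, worse by 85.
Swapping Jensen↔Costa (Jensen→Lot F $171, Costa→Lot B $67) loses 88.

Maximum total: $871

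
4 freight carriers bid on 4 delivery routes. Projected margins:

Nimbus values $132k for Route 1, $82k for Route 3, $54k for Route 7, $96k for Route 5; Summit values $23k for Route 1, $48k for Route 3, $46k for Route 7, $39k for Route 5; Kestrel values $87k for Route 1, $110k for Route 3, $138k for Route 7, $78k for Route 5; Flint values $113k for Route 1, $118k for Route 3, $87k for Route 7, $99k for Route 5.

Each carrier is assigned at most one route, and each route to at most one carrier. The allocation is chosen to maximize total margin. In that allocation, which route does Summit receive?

Summit receives Route 5.

Optimal: Nimbus→Route 1 ($132k), Summit→Route 5 ($39k), Kestrel→Route 7 ($138k), Flint→Route 3 ($118k) — total 132+39+138+118 = $427k.
Row-greedy (each carrier in turn takes its best remaining route) gives $417k, worse by 10.
Checked against all permutations: $427k is optimal.
Summit's own top route is Route 3 ($48k), but forcing Summit→Route 3 and reassigning the rest optimally gives only $417k — worse by 10.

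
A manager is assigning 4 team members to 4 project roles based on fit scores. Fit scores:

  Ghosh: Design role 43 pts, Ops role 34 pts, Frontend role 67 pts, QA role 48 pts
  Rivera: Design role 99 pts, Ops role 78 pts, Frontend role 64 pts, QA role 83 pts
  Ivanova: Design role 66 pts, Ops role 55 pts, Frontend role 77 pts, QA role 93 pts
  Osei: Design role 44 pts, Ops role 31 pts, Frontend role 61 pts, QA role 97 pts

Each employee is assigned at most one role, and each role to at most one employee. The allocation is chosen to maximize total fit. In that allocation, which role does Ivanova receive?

Optimal: Ghosh→Frontend role (67 pts), Rivera→Design role (99 pts), Ivanova→Ops role (55 pts), Osei→QA role (97 pts) — total 67+99+55+97 = 318 pts.
Next-best assignment: Ghosh→Frontend role, Rivera→Ops role, Ivanova→Design role, Osei→QA role = 308 pts.
Swapping Osei↔Ivanova (Osei→Ops role 31 pts, Ivanova→QA role 93 pts) loses 28.
Checked against all permutations: 318 pts is optimal.
Ivanova's own top role is QA role (93 pts), but forcing Ivanova→QA role and reassigning the rest optimally gives only 290 pts — worse by 28.

Ivanova receives Ops role.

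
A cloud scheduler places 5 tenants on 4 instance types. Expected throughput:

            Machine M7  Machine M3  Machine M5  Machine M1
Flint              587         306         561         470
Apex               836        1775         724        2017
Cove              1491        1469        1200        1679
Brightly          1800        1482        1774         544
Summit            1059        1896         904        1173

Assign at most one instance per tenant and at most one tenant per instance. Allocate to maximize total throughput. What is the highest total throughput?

Optimal: Cove→Machine M7 (1491 ops/s), Summit→Machine M3 (1896 ops/s), Brightly→Machine M5 (1774 ops/s), Apex→Machine M1 (2017 ops/s) — total 1491+1896+1774+2017 = 7178 ops/s.
Next-best assignment: Brightly→Machine M7, Summit→Machine M3, Cove→Machine M5, Apex→Machine M1 = 6913 ops/s.
Swapping Summit↔Brightly (Summit→Machine M5 904 ops/s, Brightly→Machine M3 1482 ops/s) loses 1284.
Checked against all permutations: 7178 ops/s is optimal.

Max total: 7178 ops/s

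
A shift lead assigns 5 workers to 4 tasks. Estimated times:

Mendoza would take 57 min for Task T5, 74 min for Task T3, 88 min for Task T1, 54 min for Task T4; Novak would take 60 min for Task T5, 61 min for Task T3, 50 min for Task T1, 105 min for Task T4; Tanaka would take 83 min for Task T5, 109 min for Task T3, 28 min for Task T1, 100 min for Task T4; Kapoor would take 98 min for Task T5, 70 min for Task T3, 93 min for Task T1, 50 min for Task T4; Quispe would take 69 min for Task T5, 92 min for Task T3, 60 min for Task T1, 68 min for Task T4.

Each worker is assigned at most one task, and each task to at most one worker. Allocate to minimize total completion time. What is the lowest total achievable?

Treat this as an assignment problem: match each worker to one task.
Optimal: Mendoza→Task T5 (57 min), Novak→Task T3 (61 min), Tanaka→Task T1 (28 min), Kapoor→Task T4 (50 min) — total 57+61+28+50 = 196 min.
Row-greedy (each worker in turn takes its cheapest remaining task) gives 257 min, worse by 61.
Every other assignment is strictly worse.

Minimum total: 196 min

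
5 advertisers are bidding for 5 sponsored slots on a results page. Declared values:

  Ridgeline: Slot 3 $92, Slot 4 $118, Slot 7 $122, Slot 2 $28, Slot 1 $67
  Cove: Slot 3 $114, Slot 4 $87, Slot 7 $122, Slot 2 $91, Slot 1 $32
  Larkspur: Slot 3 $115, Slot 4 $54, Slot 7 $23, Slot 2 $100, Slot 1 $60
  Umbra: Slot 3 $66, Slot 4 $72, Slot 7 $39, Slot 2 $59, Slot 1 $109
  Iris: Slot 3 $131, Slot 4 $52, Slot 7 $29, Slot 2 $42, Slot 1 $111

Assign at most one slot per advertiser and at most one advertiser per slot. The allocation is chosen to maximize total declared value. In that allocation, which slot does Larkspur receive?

This is the linear assignment problem.
Optimal: Ridgeline→Slot 4 ($118), Cove→Slot 7 ($122), Larkspur→Slot 2 ($100), Umbra→Slot 1 ($109), Iris→Slot 3 ($131) — total 118+122+100+109+131 = $580.
Max-entry greedy (repeatedly take the single best remaining cell) gives $549, worse by 31.
Swapping Umbra↔Cove (Umbra→Slot 7 $39, Cove→Slot 1 $32) loses 160.
Larkspur's own top slot is Slot 3 ($115), but forcing Larkspur→Slot 3 and reassigning the rest optimally gives only $525 — worse by 55.

Larkspur receives Slot 2.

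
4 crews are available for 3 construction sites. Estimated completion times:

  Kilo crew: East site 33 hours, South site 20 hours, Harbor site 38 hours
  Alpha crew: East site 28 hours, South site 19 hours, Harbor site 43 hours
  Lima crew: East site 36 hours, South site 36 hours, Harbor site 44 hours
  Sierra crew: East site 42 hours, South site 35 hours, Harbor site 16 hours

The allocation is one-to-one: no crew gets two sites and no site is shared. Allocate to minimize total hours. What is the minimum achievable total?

Minimum total: 64 hours

This is a one-to-one assignment (minimum-cost bipartite matching).
Optimal: Alpha crew→East site (28 hours), Kilo crew→South site (20 hours), Sierra crew→Harbor site (16 hours) — total 28+20+16 = 64 hours.
Next-best assignment: Kilo crew→East site, Alpha crew→South site, Sierra crew→Harbor site = 68 hours.
Every other assignment is strictly worse.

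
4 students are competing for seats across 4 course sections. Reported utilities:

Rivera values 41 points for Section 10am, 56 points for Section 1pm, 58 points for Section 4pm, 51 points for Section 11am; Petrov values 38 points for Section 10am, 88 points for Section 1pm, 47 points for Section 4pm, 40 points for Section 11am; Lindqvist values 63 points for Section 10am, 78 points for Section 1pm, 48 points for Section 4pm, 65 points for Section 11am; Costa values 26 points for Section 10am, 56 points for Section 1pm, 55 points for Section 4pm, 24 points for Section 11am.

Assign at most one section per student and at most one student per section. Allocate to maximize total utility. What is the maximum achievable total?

Maximum total: 257 points

This is a one-to-one assignment (maximum-weight bipartite matching).
Optimal: Rivera→Section 11am (51 points), Petrov→Section 1pm (88 points), Lindqvist→Section 10am (63 points), Costa→Section 4pm (55 points) — total 51+88+63+55 = 257 points.
Row-greedy (each student in turn takes its best remaining section) gives 237 points, worse by 20.
Swapping Lindqvist↔Costa (Lindqvist→Section 4pm 48 points, Costa→Section 10am 26 points) loses 44.
Checked against all permutations: 257 points is optimal.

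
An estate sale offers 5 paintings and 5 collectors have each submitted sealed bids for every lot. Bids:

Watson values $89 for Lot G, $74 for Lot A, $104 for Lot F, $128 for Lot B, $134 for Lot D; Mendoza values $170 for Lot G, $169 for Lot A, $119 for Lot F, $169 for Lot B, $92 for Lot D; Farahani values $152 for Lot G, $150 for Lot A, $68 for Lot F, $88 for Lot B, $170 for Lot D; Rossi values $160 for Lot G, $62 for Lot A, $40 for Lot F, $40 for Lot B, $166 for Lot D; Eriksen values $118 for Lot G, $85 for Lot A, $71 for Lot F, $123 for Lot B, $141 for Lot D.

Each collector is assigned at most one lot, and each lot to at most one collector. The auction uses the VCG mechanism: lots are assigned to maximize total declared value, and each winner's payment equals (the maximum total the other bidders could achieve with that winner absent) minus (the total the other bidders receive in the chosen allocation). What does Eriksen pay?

Eriksen pays $24.

Efficient allocation: Watson→Lot F ($104), Mendoza→Lot A ($169), Farahani→Lot D ($170), Rossi→Lot G ($160), Eriksen→Lot B ($123); total welfare W = $726.
Eriksen receives Lot B at value $123, so the others get W − 123 = $603.
Without Eriksen: best allocation of the remaining 4 bidders over all 5 lots is Watson→Lot B ($128), Mendoza→Lot A ($169), Farahani→Lot D ($170), Rossi→Lot G ($160), total $627.
VCG payment = (others' best without Eriksen) − (others' welfare with Eriksen) = 627 − 603 = $24.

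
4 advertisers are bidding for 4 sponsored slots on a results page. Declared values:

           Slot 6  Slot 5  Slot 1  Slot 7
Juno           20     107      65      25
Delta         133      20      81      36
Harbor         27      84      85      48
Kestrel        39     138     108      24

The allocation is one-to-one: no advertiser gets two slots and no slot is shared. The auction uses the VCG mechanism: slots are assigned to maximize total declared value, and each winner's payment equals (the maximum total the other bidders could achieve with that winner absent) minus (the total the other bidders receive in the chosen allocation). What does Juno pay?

Efficient allocation: Juno→Slot 5 ($107), Delta→Slot 6 ($133), Harbor→Slot 7 ($48), Kestrel→Slot 1 ($108); total welfare W = $396.
Juno receives Slot 5 at value $107, so the others get W − 107 = $289.
Without Juno: best allocation of the remaining 3 bidders over all 4 slots is Delta→Slot 6 ($133), Harbor→Slot 1 ($85), Kestrel→Slot 5 ($138), total $356.
VCG payment = (others' best without Juno) − (others' welfare with Juno) = 356 − 289 = $67.

Juno pays $67.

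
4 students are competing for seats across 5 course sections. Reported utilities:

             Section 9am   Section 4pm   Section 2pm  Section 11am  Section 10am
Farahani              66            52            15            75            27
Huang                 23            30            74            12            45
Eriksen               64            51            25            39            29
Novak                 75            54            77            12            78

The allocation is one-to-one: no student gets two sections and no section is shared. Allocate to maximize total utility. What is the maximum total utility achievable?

Treat this as an assignment problem: match each student to one section.
Optimal: Farahani→Section 11am (75 points), Huang→Section 2pm (74 points), Eriksen→Section 9am (64 points), Novak→Section 10am (78 points) — total 75+74+64+78 = 291 points.
Column-greedy (each section in turn goes to its best remaining student) gives 240 points, worse by 51.
Next-best assignment: Farahani→Section 11am, Huang→Section 2pm, Eriksen→Section 4pm, Novak→Section 10am = 278 points.
Every other assignment is strictly worse.

Maximum total: 291 points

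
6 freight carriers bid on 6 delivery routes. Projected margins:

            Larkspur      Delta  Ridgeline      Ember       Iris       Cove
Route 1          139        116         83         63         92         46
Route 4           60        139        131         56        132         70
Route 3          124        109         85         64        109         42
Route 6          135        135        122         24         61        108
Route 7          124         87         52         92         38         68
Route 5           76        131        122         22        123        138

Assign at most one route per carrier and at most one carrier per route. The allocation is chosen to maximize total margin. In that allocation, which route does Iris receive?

Optimal: Larkspur→Route 1 ($139k), Delta→Route 6 ($135k), Ridgeline→Route 4 ($131k), Ember→Route 7 ($92k), Iris→Route 3 ($109k), Cove→Route 5 ($138k) — total 139+135+131+92+109+138 = $744k.
Column-greedy (each route in turn goes to its best remaining carrier) gives $739k, worse by 5.
Next-best assignment: Larkspur→Route 1, Delta→Route 4, Ridgeline→Route 6, Ember→Route 7, Iris→Route 3, Cove→Route 5 = $739k.
Iris's own top route is Route 4 ($132k), but forcing Iris→Route 4 and reassigning the rest optimally gives only $732k — worse by 12.

Iris receives Route 3.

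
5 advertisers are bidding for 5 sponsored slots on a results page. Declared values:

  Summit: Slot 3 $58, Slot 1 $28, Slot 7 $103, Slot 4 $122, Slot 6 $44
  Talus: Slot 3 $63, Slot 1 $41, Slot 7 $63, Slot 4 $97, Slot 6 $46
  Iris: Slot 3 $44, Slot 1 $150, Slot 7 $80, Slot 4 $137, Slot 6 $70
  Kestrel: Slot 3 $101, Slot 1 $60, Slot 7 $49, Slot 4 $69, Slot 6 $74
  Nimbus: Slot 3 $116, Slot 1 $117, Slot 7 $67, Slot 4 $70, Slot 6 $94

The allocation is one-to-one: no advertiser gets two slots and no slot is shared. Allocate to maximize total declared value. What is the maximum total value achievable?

Max total: $545

Treat this as an assignment problem: match each advertiser to one slot.
Optimal: Summit→Slot 7 ($103), Talus→Slot 4 ($97), Iris→Slot 1 ($150), Kestrel→Slot 3 ($101), Nimbus→Slot 6 ($94) — total 103+97+150+101+94 = $545.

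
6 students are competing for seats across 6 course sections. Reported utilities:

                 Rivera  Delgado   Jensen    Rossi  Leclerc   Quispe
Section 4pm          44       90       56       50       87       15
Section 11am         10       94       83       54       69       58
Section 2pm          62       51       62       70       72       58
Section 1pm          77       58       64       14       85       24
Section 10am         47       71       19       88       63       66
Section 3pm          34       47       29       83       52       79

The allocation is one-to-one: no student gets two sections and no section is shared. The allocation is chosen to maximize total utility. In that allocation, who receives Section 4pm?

This is a one-to-one assignment (maximum-weight bipartite matching).
Optimal: Rivera→Section 1pm (77 points), Delgado→Section 4pm (90 points), Jensen→Section 11am (83 points), Rossi→Section 10am (88 points), Leclerc→Section 2pm (72 points), Quispe→Section 3pm (79 points) — total 77+90+83+88+72+79 = 489 points.
Max-entry greedy (repeatedly take the single best remaining cell) gives 487 points, worse by 2.
Delgado's own top section is Section 11am (94 points), but forcing Delgado→Section 11am and reassigning the rest optimally gives only 487 points — worse by 2.

Delgado receives Section 4pm.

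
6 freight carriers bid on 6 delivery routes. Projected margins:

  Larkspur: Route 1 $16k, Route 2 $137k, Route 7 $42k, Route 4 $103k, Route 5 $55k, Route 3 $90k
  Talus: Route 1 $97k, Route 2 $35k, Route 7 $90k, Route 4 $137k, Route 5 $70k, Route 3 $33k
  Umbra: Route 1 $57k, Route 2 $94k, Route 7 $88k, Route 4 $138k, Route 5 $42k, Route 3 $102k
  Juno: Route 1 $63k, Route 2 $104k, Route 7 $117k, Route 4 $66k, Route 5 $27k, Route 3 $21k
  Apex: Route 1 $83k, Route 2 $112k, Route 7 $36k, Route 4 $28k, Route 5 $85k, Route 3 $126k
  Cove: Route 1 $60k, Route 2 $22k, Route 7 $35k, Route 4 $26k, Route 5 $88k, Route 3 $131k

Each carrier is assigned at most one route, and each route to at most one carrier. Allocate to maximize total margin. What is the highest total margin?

Max total: $705k

Treat this as an assignment problem: match each carrier to one route.
Optimal: Larkspur→Route 2 ($137k), Talus→Route 1 ($97k), Umbra→Route 4 ($138k), Juno→Route 7 ($117k), Apex→Route 5 ($85k), Cove→Route 3 ($131k) — total 137+97+138+117+85+131 = $705k.
Column-greedy (each route in turn goes to its best remaining carrier) gives $703k, worse by 2.
Checked against all permutations: $705k is optimal.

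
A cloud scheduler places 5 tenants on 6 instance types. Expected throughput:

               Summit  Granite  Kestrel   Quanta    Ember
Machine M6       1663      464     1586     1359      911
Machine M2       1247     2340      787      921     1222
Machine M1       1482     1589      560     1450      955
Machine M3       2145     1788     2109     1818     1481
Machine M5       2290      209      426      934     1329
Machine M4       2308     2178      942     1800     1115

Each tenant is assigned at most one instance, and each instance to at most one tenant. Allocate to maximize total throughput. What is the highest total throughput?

Optimal: Summit→Machine M4 (2308 ops/s), Granite→Machine M2 (2340 ops/s), Kestrel→Machine M3 (2109 ops/s), Quanta→Machine M1 (1450 ops/s), Ember→Machine M5 (1329 ops/s) — total 2308+2340+2109+1450+1329 = 9536 ops/s.
Column-greedy (each instance in turn goes to its best remaining tenant) gives 8891 ops/s, worse by 645.

Maximum total: 9536 ops/s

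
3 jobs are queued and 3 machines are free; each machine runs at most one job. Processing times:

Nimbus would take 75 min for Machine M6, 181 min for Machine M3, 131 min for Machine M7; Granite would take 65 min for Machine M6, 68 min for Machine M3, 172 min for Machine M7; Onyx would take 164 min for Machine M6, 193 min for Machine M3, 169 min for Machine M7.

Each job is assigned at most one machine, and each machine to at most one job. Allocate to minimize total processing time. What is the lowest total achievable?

Min total: 312 min

This is the linear assignment problem.
Optimal: Nimbus→Machine M6 (75 min), Granite→Machine M3 (68 min), Onyx→Machine M7 (169 min) — total 75+68+169 = 312 min.
Column-greedy (each machine in turn goes to its cheapest remaining job) gives 415 min, worse by 103.
Swapping Onyx↔Granite (Onyx→Machine M3 193 min, Granite→Machine M7 172 min) adds 128.
Checked against all permutations: 312 min is optimal.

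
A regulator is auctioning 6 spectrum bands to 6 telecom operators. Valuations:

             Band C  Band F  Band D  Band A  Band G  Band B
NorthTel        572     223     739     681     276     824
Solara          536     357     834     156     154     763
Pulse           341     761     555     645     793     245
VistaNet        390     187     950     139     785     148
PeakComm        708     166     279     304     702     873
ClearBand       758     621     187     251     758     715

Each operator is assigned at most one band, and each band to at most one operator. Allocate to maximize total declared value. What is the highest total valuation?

Optimal: NorthTel→Band A ($681M), Solara→Band D ($834M), Pulse→Band F ($761M), VistaNet→Band G ($785M), PeakComm→Band B ($873M), ClearBand→Band C ($758M) — total 681+834+761+785+873+758 = $4692M.
Max-entry greedy (repeatedly take the single best remaining cell) gives $4412M, worse by 280.
Every other assignment is strictly worse.

Maximum total: $4692M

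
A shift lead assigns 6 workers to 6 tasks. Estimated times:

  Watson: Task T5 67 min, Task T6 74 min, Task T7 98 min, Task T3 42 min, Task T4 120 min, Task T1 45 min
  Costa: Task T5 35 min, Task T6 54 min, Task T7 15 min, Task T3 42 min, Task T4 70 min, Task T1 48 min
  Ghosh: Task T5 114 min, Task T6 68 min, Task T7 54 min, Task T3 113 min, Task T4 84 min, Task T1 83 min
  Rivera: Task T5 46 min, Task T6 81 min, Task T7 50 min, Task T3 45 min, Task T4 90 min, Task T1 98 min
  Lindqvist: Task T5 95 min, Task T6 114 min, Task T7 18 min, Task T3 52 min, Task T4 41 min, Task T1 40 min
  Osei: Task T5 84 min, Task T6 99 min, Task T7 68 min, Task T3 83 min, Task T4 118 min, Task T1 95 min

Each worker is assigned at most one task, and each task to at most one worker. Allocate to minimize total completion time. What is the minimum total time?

Min total: 298 min

Optimal: Watson→Task T1 (45 min), Costa→Task T7 (15 min), Ghosh→Task T6 (68 min), Rivera→Task T5 (46 min), Lindqvist→Task T4 (41 min), Osei→Task T3 (83 min) — total 45+15+68+46+41+83 = 298 min.
Column-greedy (each task in turn goes to its cheapest remaining worker) gives 348 min, worse by 50.
Checked against all permutations: 298 min is optimal.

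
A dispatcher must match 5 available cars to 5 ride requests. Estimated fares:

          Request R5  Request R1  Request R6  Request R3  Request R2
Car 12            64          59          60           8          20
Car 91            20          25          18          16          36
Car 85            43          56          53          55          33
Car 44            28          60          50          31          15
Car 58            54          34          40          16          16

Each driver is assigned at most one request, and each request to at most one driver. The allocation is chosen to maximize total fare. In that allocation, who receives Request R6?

Car 12 receives Request R6.

This is a one-to-one assignment (maximum-weight bipartite matching).
Optimal: Car 12→Request R6 ($60), Car 91→Request R2 ($36), Car 85→Request R3 ($55), Car 44→Request R1 ($60), Car 58→Request R5 ($54) — total 60+36+55+60+54 = $265.
Row-greedy (each driver in turn takes its best remaining request) gives $222, worse by 43.
Car 12's own top request is Request R5 ($64), but forcing Car 12→Request R5 and reassigning the rest optimally gives only $255 — worse by 10.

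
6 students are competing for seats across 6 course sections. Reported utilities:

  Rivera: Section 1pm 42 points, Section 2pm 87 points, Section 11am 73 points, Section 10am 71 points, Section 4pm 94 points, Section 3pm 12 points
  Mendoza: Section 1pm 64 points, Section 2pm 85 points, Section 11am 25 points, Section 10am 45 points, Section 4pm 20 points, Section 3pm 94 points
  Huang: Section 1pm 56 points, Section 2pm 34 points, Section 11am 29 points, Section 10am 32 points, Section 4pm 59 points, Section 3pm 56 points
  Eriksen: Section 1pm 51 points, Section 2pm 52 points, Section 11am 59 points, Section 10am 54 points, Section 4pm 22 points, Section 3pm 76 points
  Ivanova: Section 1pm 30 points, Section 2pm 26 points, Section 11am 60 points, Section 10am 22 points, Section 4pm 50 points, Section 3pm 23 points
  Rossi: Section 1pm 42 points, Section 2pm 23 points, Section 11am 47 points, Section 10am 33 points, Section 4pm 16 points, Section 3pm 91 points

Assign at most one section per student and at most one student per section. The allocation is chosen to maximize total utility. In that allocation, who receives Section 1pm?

Optimal: Rivera→Section 4pm (94 points), Mendoza→Section 2pm (85 points), Huang→Section 1pm (56 points), Eriksen→Section 10am (54 points), Ivanova→Section 11am (60 points), Rossi→Section 3pm (91 points) — total 94+85+56+54+60+91 = 440 points.
Checked against all permutations: 440 points is optimal.
Huang's own top section is Section 4pm (59 points), but forcing Huang→Section 4pm and reassigning the rest optimally gives only 417 points — worse by 23.

Huang receives Section 1pm.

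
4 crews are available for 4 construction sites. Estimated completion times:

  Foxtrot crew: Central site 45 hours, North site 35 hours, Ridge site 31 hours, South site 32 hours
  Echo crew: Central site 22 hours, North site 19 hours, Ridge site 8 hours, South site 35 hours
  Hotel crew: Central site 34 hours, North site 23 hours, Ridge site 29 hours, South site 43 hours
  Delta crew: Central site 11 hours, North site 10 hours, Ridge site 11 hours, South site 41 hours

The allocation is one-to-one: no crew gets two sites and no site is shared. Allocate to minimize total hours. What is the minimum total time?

Treat this as an assignment problem: match each crew to one site.
Optimal: Foxtrot crew→South site (32 hours), Echo crew→Ridge site (8 hours), Hotel crew→North site (23 hours), Delta crew→Central site (11 hours) — total 32+8+23+11 = 74 hours.
Column-greedy (each site in turn goes to its cheapest remaining crew) gives 91 hours, worse by 17.

Min total: 74 hours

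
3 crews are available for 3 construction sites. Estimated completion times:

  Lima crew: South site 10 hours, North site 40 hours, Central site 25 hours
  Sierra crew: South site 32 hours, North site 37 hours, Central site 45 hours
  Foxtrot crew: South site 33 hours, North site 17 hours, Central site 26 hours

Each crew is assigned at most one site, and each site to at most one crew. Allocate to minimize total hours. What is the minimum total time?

Min total: 72 hours

This is the linear assignment problem.
Optimal: Lima crew→South site (10 hours), Sierra crew→Central site (45 hours), Foxtrot crew→North site (17 hours) — total 10+45+17 = 72 hours.
Row-greedy (each crew in turn takes its cheapest remaining site) gives 73 hours, worse by 1.
Every other assignment is strictly worse.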